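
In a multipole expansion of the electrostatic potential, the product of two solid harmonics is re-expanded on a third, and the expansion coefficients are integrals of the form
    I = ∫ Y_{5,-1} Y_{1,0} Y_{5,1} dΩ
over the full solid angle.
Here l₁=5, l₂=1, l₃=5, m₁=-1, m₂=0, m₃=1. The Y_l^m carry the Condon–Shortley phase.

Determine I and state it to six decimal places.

Σlᵢ=11 odd — θ-integrand is odd under cosθ→−cosθ; I=0

0.000000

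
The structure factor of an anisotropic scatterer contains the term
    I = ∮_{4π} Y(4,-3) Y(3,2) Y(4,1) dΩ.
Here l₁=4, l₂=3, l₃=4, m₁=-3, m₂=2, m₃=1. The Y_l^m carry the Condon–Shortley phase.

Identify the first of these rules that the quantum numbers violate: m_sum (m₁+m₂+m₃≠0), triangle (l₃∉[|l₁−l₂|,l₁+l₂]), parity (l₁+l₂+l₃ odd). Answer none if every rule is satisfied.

parity

Σmᵢ = 0  ✓
l₃∈[|l₁−l₂|,l₁+l₂]=[1,7], have l₃=4  ✓
Σlᵢ = 11 ⇒ odd  ✗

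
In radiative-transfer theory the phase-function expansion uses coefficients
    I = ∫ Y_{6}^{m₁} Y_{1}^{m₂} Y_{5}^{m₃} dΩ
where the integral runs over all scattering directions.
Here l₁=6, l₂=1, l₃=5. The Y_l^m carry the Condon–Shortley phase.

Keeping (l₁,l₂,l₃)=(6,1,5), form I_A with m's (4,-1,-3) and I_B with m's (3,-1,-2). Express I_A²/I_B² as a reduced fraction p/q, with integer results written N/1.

Shared (l₁,l₂,l₃)=(6,1,5): N and (l;000)² cancel in I_A²/I_B².
A: Δ = 2!·10!·0!/13! = 1/858; Racah Σ t=0..0: t=0:+1/161280 = 1/161280; ⇒ 3j(6 1 5; 4 -1 -3)² = 15/286, sgn +1
B: Δ = 2!·10!·0!/13! = 1/858; Racah Σ t=0..0: t=0:+1/60480 = 1/60480; ⇒ 3j(6 1 5; 3 -1 -2)² = 6/143, sgn -1
I_A²/I_B² = (15/286)/(6/143) = 5/4

5/4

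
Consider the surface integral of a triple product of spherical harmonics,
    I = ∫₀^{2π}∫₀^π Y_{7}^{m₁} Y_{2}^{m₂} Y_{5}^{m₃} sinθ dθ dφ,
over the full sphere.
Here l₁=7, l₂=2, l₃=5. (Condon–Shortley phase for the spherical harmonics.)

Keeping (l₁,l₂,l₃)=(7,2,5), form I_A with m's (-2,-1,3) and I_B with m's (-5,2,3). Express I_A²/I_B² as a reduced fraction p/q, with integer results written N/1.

l's match ⇒ only the (l;m) 3-j factors differ between A and B.
A: triangle coeff Δ(7,2,5) = 1/15015; Σ_t [1,1]: t=1:−1/483840 = -1/483840; (3j)²=6/1001 [(7 2 5; -2 -1 3)], sign=-1
B: triangle coeff Δ(7,2,5) = 1/15015; Σ_t [4,4]: t=4:+1/1935360 = 1/1935360; (3j)²=3/91 [(7 2 5; -5 2 3)], sign=+1
I_A²/I_B² = (6/1001)/(3/91) = 2/11

2/11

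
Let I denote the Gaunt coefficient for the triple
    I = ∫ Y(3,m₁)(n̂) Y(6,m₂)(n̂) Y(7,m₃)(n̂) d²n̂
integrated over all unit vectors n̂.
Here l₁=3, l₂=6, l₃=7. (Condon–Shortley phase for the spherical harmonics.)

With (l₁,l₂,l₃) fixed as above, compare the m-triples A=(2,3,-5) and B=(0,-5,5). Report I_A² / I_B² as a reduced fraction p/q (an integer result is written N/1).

Same 3,6,7: normalisation and zero-m 3j drop out of the ratio.
A: Δ: 2! 4! 10! / 17! → 1/2042040; sum: t=0:+1/4354560 t=1:−1/1935360 = -1/3483648; 3j²(3 6 7; 2 3 -5) = Δ·Π!·Σ² = 125/12376  (sign -1)
B: Δ: 2! 4! 10! / 17! → 1/2042040; sum: t=0:+1/4354560 t=1:−1/14515200 = 1/6220800; 3j²(3 6 7; 0 -5 5) = Δ·Π!·Σ² = 77/4420  (sign +1)
I_A²/I_B² = (125/12376)/(77/4420) = 625/1078

625/1078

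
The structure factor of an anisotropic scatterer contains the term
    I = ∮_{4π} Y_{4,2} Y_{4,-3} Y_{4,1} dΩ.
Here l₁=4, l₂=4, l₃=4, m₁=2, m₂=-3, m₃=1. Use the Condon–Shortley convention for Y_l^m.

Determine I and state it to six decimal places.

Rules hold: Σm=0, L=12 even, 0≤4≤8.
N = 9·9·9 = 729
Δ = 4!·4!·4!/13! = 1/450450
Racah Σ t=0..4: t=0:+1/13824 t=1:−1/216 t=2:+1/64 t=3:−1/216 t=4:+1/13824 = 5/768
⇒ 3j(4 4 4; 0 0 0)² = 18/1001, sgn +1
Racah Σ t=0..1: t=0:+1/576 t=1:−1/864 = 1/1728
⇒ 3j(4 4 4; 2 -3 1)² = 5/1287, sgn -1
4πI² = N·(3j₀)²·(3jₘ)² = 7290/143143
I = -1·√(0.0509281/4π) = -0.06366105

-0.063661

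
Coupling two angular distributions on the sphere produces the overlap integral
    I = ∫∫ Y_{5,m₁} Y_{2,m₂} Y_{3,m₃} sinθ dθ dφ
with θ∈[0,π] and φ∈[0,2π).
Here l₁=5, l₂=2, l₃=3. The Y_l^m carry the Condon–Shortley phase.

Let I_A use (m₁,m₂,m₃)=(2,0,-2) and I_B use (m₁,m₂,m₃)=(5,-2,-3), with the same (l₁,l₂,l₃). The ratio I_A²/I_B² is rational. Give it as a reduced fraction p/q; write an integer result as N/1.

Shared (l₁,l₂,l₃)=(5,2,3): N and (l;000)² cancel in I_A²/I_B².
A: Δ = 4!·6!·0!/11! = 1/2310; Racah Σ t=2..2: t=2:+1/480 = 1/480; ⇒ 3j(5 2 3; 2 0 -2)² = 3/110, sgn -1
B: Δ = 4!·6!·0!/11! = 1/2310; Racah Σ t=0..0: t=0:+1/17280 = 1/17280; ⇒ 3j(5 2 3; 5 -2 -3)² = 1/11, sgn +1
I_A²/I_B² = (3/110)/(1/11) = 3/10

3/10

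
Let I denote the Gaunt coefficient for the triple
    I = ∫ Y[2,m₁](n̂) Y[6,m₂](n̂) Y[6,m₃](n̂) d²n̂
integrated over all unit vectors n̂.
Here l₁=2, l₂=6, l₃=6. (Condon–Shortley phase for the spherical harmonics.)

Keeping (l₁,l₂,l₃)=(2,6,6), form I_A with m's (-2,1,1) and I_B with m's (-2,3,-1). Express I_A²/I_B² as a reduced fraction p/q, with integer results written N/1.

49/40

Shared (l₁,l₂,l₃)=(2,6,6): N and (l;000)² cancel in I_A²/I_B².
A: Δ = 2!·2!·10!/15! = 1/90090; Racah Σ t=2..2: t=2:+1/57600 = 1/57600; ⇒ 3j(2 6 6; -2 1 1)² = 21/715, sgn -1
B: Δ = 2!·2!·10!/15! = 1/90090; Racah Σ t=2..2: t=2:+1/120960 = 1/120960; ⇒ 3j(2 6 6; -2 3 -1)² = 24/1001, sgn -1
I_A²/I_B² = (21/715)/(24/1001) = 49/40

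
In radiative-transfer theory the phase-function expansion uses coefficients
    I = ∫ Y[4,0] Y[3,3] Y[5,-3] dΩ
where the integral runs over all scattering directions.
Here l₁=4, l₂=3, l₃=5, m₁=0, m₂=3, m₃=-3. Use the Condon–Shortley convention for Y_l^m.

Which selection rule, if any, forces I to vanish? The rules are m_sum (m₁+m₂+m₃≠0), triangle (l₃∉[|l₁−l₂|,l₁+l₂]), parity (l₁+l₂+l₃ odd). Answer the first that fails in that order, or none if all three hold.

none

Σmᵢ = 0  ✓
l₃∈[|l₁−l₂|,l₁+l₂]=[1,7], have l₃=5  ✓
Σlᵢ = 12 ⇒ even  ✓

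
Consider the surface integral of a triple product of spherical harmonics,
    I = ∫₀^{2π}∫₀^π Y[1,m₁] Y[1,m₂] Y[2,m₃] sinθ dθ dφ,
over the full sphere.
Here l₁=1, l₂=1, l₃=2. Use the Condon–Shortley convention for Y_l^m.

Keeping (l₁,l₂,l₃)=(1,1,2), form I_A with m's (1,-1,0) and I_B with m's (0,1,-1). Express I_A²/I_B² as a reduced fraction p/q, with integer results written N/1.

1/3

Same 1,1,2: normalisation and zero-m 3j drop out of the ratio.
A: Δ: 0! 2! 2! / 5! → 1/30; sum: t=0:+1/4 = 1/4; 3j²(1 1 2; 1 -1 0) = Δ·Π!·Σ² = 1/30  (sign +1)
B: Δ: 0! 2! 2! / 5! → 1/30; sum: t=0:+1/2 = 1/2; 3j²(1 1 2; 0 1 -1) = Δ·Π!·Σ² = 1/10  (sign -1)
I_A²/I_B² = (1/30)/(1/10) = 1/3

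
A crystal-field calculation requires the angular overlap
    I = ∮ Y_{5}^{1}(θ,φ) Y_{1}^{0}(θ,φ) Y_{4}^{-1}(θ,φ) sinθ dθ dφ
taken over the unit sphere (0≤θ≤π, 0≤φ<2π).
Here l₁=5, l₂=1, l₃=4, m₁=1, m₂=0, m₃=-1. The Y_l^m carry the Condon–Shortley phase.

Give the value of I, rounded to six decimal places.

-0.240571

Rules hold: Σm=0, L=10 even, 4≤4≤6.
N = 11·3·9 = 297
Δ = 2!·8!·0!/11! = 1/495
Racah Σ t=1..1: t=1:−1/576 = -1/576
⇒ 3j(5 1 4; 0 0 0)² = 5/99, sgn -1
Racah Σ t=1..1: t=1:−1/720 = -1/720
⇒ 3j(5 1 4; 1 0 -1)² = 8/165, sgn +1
4πI² = N·(3j₀)²·(3jₘ)² = 8/11
I = -1·√(0.727273/4π) = -0.24057125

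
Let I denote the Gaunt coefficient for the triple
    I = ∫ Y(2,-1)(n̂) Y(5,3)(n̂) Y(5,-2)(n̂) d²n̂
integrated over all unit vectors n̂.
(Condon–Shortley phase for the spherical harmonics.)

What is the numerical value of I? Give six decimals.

m-sum 0 ✓  L=12 even ✓  3≤5≤7 ✓
Π(2lᵢ+1) = 5×11×11 = 605
triangle coeff Δ(2,5,5) = 1/38610
Σ_t [0,2]: t=0:+1/2880 t=1:−1/576 t=2:+1/2880 = -1/960
(3j)²=10/429 [(2 5 5; 0 0 0)], sign=+1
Σ_t [1,2]: t=1:−1/10080 t=2:+1/2880 = 1/4032
(3j)²=10/429 [(2 5 5; -1 3 -2)], sign=-1
⇒ 4πI² = 500/1521
I = (-1)√(500/1521/(4π)) = -0.16173926

-0.161739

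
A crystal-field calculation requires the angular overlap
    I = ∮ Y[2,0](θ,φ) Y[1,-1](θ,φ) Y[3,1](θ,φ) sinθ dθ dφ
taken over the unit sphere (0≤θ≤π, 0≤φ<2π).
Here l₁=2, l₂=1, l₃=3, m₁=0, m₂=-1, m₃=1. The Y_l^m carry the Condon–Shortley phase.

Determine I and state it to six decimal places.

m-sum 0 ✓  L=6 even ✓  1≤3≤3 ✓
Π(2lᵢ+1) = 5×3×7 = 105
triangle coeff Δ(2,1,3) = 1/105
Σ_t [0,0]: t=0:+1/4 = 1/4
(3j)²=3/35 [(2 1 3; 0 0 0)], sign=-1
Σ_t [0,0]: t=0:+1/8 = 1/8
(3j)²=2/35 [(2 1 3; 0 -1 1)], sign=+1
⇒ 4πI² = 18/35
I = (-1)√(18/35/(4π)) = -0.20230066

-0.202301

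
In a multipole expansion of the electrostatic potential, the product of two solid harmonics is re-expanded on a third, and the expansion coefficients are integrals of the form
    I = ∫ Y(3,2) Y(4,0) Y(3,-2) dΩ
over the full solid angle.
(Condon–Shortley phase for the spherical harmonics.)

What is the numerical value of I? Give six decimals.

Checks pass: Σm=0; 10 even; l₃=3∈[1,7].
(2·3+1)(2·4+1)(2·3+1) = 441
Δ: 4! 2! 4! / 11! → 1/34650
sum: t=1:−1/72 t=2:+1/16 t=3:−1/72 = 5/144
3j²(3 4 3; 0 0 0) = Δ·Π!·Σ² = 2/77  (sign -1)
sum: t=0:+1/576 t=1:−1/72 = -7/576
3j²(3 4 3; 2 0 -2) = Δ·Π!·Σ² = 7/198  (sign +1)
combine: 4πI² = 441·2/77·7/198 = 49/121
take √, sign -1: I = -0.17951487

-0.179515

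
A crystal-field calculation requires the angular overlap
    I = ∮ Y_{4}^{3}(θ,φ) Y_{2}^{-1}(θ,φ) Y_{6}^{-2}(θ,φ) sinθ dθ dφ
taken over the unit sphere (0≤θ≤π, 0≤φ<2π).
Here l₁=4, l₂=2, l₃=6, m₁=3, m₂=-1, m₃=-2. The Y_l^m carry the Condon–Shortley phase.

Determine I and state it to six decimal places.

Rules hold: Σm=0, L=12 even, 2≤6≤6.
N = 9·5·13 = 585
Δ = 0!·8!·4!/13! = 1/6435
Racah Σ t=0..0: t=0:+1/2304 = 1/2304
⇒ 3j(4 2 6; 0 0 0)² = 5/143, sgn +1
Racah Σ t=0..0: t=0:+1/30240 = 1/30240
⇒ 3j(4 2 6; 3 -1 -2)² = 32/6435, sgn +1
4πI² = N·(3j₀)²·(3jₘ)² = 160/1573
I = +1·√(0.101716/4π) = 0.08996855

0.089969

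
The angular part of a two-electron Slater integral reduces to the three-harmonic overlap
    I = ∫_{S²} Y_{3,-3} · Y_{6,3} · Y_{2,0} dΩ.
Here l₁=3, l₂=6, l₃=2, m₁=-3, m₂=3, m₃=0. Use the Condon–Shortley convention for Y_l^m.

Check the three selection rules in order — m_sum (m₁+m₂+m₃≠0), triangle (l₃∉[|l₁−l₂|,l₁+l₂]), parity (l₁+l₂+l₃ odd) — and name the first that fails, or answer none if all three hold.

triangle

Σmᵢ = 0  ✓
l₃∈[|l₁−l₂|,l₁+l₂]=[3,9], have l₃=2  ✗
Σlᵢ = 11 ⇒ odd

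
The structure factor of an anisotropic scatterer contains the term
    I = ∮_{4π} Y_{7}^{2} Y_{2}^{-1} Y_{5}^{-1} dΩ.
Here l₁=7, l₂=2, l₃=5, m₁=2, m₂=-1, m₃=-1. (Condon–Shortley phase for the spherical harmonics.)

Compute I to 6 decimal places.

0.232242

Checks pass: Σm=0; 14 even; l₃=5∈[5,9].
(2·7+1)(2·2+1)(2·5+1) = 825
Δ: 4! 10! 0! / 15! → 1/15015
sum: t=2:+1/57600 = 1/57600
3j²(7 2 5; 0 0 0) = Δ·Π!·Σ² = 21/715  (sign -1)
sum: t=1:−1/103680 = -1/103680
3j²(7 2 5; 2 -1 -1) = Δ·Π!·Σ² = 4/143  (sign -1)
combine: 4πI² = 825·21/715·4/143 = 1260/1859
take √, sign +1: I = 0.23224194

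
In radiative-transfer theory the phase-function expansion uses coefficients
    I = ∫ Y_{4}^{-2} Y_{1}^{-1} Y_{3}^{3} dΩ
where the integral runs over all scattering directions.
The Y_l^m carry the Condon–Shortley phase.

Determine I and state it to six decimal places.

Rules hold: Σm=0, L=8 even, 3≤3≤5.
N = 9·3·7 = 189
Δ = 2!·6!·0!/9! = 1/252
Racah Σ t=1..1: t=1:−1/36 = -1/36
⇒ 3j(4 1 3; 0 0 0)² = 4/63, sgn +1
Racah Σ t=0..0: t=0:+1/1440 = 1/1440
⇒ 3j(4 1 3; -2 -1 3)² = 1/252, sgn +1
4πI² = N·(3j₀)²·(3jₘ)² = 1/21
I = +1·√(0.047619/4π) = 0.06155813

0.061558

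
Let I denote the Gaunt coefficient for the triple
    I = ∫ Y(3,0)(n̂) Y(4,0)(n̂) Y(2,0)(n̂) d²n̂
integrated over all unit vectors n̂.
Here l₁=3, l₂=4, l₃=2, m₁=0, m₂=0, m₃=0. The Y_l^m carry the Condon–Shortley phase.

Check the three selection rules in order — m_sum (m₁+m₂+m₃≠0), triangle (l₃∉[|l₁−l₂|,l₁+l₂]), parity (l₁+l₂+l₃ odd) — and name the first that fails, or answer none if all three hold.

parity

Σmᵢ = 0  ✓
l₃∈[|l₁−l₂|,l₁+l₂]=[1,7], have l₃=2  ✓
Σlᵢ = 9 ⇒ odd  ✗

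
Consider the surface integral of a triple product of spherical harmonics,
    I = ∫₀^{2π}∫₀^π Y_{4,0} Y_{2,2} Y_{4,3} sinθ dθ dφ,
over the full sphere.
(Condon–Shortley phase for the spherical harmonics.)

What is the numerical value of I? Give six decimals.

Σmᵢ = 5 ≠ 0, so the φ-integral vanishes; I = 0

0.000000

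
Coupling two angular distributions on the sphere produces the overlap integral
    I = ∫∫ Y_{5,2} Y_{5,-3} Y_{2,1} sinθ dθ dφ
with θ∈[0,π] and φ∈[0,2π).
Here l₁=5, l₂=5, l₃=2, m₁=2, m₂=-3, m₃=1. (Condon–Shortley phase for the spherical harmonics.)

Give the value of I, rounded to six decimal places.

Checks pass: Σm=0; 12 even; l₃=2∈[0,10].
(2·5+1)(2·5+1)(2·2+1) = 605
Δ: 8! 2! 2! / 13! → 1/38610
sum: t=3:−1/2880 t=4:+1/576 t=5:−1/2880 = 1/960
3j²(5 5 2; 0 0 0) = Δ·Π!·Σ² = 10/429  (sign +1)
sum: t=1:−1/10080 t=2:+1/2880 = 1/4032
3j²(5 5 2; 2 -3 1) = Δ·Π!·Σ² = 10/429  (sign -1)
combine: 4πI² = 605·10/429·10/429 = 500/1521
take √, sign -1: I = -0.16173926

-0.161739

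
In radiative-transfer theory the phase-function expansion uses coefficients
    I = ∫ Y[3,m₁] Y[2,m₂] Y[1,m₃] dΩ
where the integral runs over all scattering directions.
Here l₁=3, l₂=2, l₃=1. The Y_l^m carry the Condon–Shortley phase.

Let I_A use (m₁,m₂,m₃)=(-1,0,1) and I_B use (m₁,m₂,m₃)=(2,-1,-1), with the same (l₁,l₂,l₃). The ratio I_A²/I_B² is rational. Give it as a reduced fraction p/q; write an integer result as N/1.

Shared (l₁,l₂,l₃)=(3,2,1): N and (l;000)² cancel in I_A²/I_B².
A: Δ = 4!·2!·0!/7! = 1/105; Racah Σ t=2..2: t=2:+1/8 = 1/8; ⇒ 3j(3 2 1; -1 0 1)² = 2/35, sgn +1
B: Δ = 4!·2!·0!/7! = 1/105; Racah Σ t=1..1: t=1:−1/12 = -1/12; ⇒ 3j(3 2 1; 2 -1 -1)² = 2/21, sgn -1
I_A²/I_B² = (2/35)/(2/21) = 3/5

3/5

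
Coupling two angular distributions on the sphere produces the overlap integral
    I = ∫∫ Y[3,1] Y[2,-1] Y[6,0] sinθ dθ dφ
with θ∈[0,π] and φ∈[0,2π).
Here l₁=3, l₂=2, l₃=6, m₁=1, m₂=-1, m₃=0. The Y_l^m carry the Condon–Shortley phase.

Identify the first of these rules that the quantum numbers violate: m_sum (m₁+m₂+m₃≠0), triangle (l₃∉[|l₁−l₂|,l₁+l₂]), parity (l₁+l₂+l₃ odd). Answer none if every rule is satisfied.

triangle

Σmᵢ = 0  ✓
l₃∈[|l₁−l₂|,l₁+l₂]=[1,5], have l₃=6  ✗
Σlᵢ = 11 ⇒ odd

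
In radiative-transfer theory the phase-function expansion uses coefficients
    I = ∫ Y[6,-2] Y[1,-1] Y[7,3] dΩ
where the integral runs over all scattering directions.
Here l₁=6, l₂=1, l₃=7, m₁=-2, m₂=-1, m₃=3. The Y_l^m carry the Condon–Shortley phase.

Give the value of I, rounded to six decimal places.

m-sum 0 ✓  L=14 even ✓  5≤7≤7 ✓
Π(2lᵢ+1) = 13×3×15 = 585
triangle coeff Δ(6,1,7) = 1/1365
Σ_t [0,0]: t=0:+1/518400 = 1/518400
(3j)²=7/195 [(6 1 7; 0 0 0)], sign=-1
Σ_t [0,0]: t=0:+1/1935360 = 1/1935360
(3j)²=3/91 [(6 1 7; -2 -1 3)], sign=+1
⇒ 4πI² = 9/13
I = (-1)√(9/13/(4π)) = -0.23471705

-0.234717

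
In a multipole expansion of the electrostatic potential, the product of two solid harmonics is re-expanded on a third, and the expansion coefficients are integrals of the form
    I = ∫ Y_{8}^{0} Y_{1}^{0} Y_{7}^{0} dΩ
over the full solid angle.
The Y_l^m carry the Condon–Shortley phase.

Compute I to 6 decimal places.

m-sum 0 ✓  L=16 even ✓  7≤7≤9 ✓
Π(2lᵢ+1) = 17×3×15 = 765
triangle coeff Δ(8,1,7) = 1/2040
Σ_t [1,1]: t=1:−1/25401600 = -1/25401600
(3j)²=8/255 [(8 1 7; 0 0 0)], sign=+1
(m-triple is (0,0,0) — same symbol as above.)
⇒ 4πI² = 64/85
I = (+1)√(64/85/(4π)) = 0.24477981

0.244780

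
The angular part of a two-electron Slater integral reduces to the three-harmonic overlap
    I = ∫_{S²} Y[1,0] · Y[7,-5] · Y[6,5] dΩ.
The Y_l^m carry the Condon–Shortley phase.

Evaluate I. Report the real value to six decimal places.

-0.171413

Checks pass: Σm=0; 14 even; l₃=6∈[6,8].
(2·1+1)(2·7+1)(2·6+1) = 585
Δ: 2! 0! 12! / 15! → 1/1365
sum: t=1:−1/518400 = -1/518400
3j²(1 7 6; 0 0 0) = Δ·Π!·Σ² = 7/195  (sign -1)
sum: t=1:−1/39916800 = -1/39916800
3j²(1 7 6; 0 -5 5) = Δ·Π!·Σ² = 8/455  (sign +1)
combine: 4πI² = 585·7/195·8/455 = 24/65
take √, sign -1: I = -0.17141310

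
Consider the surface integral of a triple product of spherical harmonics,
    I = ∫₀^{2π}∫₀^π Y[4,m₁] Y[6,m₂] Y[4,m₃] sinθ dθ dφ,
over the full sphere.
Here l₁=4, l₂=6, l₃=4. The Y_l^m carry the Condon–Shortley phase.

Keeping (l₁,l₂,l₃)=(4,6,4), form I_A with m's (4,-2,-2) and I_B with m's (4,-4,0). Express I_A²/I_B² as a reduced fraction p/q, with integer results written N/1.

1/3

Same 4,6,4: normalisation and zero-m 3j drop out of the ratio.
A: Δ: 6! 2! 6! / 15! → 1/1261260; sum: t=0:+1/69120 = 1/69120; 3j²(4 6 4; 4 -2 -2) = Δ·Π!·Σ² = 4/429  (sign +1)
B: Δ: 6! 2! 6! / 15! → 1/1261260; sum: t=0:+1/69120 = 1/69120; 3j²(4 6 4; 4 -4 0) = Δ·Π!·Σ² = 4/143  (sign +1)
I_A²/I_B² = (4/429)/(4/143) = 1/3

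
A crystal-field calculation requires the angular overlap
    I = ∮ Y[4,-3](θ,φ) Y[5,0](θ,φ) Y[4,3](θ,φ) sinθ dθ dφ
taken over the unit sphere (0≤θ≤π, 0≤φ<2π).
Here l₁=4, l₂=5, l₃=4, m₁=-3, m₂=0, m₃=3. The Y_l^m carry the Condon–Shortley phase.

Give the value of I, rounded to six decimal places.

l₁+l₂+l₃=13 is odd: 3j(l;000)=0 ⇒ I=0

0.000000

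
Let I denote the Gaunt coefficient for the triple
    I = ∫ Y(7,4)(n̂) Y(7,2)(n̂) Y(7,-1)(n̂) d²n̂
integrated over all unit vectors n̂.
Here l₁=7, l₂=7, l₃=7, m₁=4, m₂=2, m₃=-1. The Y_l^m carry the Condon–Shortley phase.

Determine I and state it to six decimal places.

4 + 2 − 1 = 5 ≠ 0: azimuthal integral kills it; I = 0

0.000000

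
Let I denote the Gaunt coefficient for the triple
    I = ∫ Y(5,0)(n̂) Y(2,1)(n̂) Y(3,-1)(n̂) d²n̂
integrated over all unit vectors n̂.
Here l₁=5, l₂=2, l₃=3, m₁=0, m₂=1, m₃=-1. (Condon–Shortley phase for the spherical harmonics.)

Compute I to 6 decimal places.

Rules hold: Σm=0, L=10 even, 3≤3≤7.
N = 11·5·7 = 385
Δ = 4!·6!·0!/11! = 1/2310
Racah Σ t=2..2: t=2:+1/144 = 1/144
⇒ 3j(5 2 3; 0 0 0)² = 10/231, sgn -1
Racah Σ t=3..3: t=3:−1/288 = -1/288
⇒ 3j(5 2 3; 0 1 -1)² = 5/231, sgn -1
4πI² = N·(3j₀)²·(3jₘ)² = 250/693
I = +1·√(0.36075/4π) = 0.16943318

0.169433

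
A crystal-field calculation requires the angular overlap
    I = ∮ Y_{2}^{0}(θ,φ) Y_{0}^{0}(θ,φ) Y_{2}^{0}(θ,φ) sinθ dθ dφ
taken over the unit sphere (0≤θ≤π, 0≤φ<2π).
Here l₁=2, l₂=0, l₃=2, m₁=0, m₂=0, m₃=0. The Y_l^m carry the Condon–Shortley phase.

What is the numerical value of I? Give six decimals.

Rules hold: Σm=0, L=4 even, 2≤2≤2.
N = 5·1·5 = 25
Δ = 0!·4!·0!/5! = 1/5
Racah Σ t=0..0: t=0:+1/4 = 1/4
⇒ 3j(2 0 2; 0 0 0)² = 1/5, sgn +1
(m-triple is (0,0,0) — same symbol as above.)
4πI² = N·(3j₀)²·(3jₘ)² = 1/1
I = +1·√(1/4π) = 0.28209479

0.282095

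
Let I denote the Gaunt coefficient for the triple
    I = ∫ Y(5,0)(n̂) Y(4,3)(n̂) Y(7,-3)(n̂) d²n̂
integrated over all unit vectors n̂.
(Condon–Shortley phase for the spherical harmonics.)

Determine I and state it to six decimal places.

Checks pass: Σm=0; 16 even; l₃=7∈[1,9].
(2·5+1)(2·4+1)(2·7+1) = 1485
Δ: 2! 8! 6! / 17! → 1/6126120
sum: t=0:+1/69120 t=1:−1/20736 t=2:+1/69120 = -1/51840
3j²(5 4 7; 0 0 0) = Δ·Π!·Σ² = 280/21879  (sign +1)
sum: t=1:−1/414720 t=2:+1/172800 = 7/2073600
3j²(5 4 7; 0 3 -3) = Δ·Π!·Σ² = 343/29172  (sign +1)
combine: 4πI² = 1485·280/21879·343/29172 = 120050/537251
take √, sign +1: I = 0.13334832

0.133348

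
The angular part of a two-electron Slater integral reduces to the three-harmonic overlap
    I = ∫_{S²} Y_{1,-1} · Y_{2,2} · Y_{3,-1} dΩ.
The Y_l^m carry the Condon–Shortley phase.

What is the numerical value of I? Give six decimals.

-0.082589

m-sum 0 ✓  L=6 even ✓  1≤3≤3 ✓
Π(2lᵢ+1) = 3×5×7 = 105
triangle coeff Δ(1,2,3) = 1/105
Σ_t [0,0]: t=0:+1/4 = 1/4
(3j)²=3/35 [(1 2 3; 0 0 0)], sign=-1
Σ_t [0,0]: t=0:+1/48 = 1/48
(3j)²=1/105 [(1 2 3; -1 2 -1)], sign=+1
⇒ 4πI² = 3/35
I = (-1)√(3/35/(4π)) = -0.08258890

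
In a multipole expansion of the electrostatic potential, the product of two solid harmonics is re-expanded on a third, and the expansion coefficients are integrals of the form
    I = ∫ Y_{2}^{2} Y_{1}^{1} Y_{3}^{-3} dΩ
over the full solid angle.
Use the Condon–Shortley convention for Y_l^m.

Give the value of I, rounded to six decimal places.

-0.319865

m-sum 0 ✓  L=6 even ✓  1≤3≤3 ✓
Π(2lᵢ+1) = 5×3×7 = 105
triangle coeff Δ(2,1,3) = 1/105
Σ_t [0,0]: t=0:+1/4 = 1/4
(3j)²=3/35 [(2 1 3; 0 0 0)], sign=-1
Σ_t [0,0]: t=0:+1/48 = 1/48
(3j)²=1/7 [(2 1 3; 2 1 -3)], sign=+1
⇒ 4πI² = 9/7
I = (-1)√(9/7/(4π)) = -0.31986543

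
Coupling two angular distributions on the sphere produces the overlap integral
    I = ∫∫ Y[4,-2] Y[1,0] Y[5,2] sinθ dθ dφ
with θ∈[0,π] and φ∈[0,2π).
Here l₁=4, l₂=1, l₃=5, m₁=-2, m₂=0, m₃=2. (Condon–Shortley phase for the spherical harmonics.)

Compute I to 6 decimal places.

0.225034

Rules hold: Σm=0, L=10 even, 3≤5≤5.
N = 9·3·11 = 297
Δ = 0!·8!·2!/11! = 1/495
Racah Σ t=0..0: t=0:+1/576 = 1/576
⇒ 3j(4 1 5; 0 0 0)² = 5/99, sgn -1
Racah Σ t=0..0: t=0:+1/1440 = 1/1440
⇒ 3j(4 1 5; -2 0 2)² = 7/165, sgn -1
4πI² = N·(3j₀)²·(3jₘ)² = 7/11
I = +1·√(0.636364/4π) = 0.22503380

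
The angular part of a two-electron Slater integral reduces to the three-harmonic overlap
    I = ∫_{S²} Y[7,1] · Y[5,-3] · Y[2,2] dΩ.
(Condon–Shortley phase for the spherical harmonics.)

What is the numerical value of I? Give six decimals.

Checks pass: Σm=0; 14 even; l₃=2∈[2,12].
(2·7+1)(2·5+1)(2·2+1) = 825
Δ: 10! 4! 0! / 15! → 1/15015
sum: t=5:−1/57600 = -1/57600
3j²(7 5 2; 0 0 0) = Δ·Π!·Σ² = 21/715  (sign -1)
sum: t=2:+1/1935360 = 1/1935360
3j²(7 5 2; 1 -3 2) = Δ·Π!·Σ² = 1/1001  (sign +1)
combine: 4πI² = 825·21/715·1/1001 = 45/1859
take √, sign -1: I = -0.04388960

-0.043890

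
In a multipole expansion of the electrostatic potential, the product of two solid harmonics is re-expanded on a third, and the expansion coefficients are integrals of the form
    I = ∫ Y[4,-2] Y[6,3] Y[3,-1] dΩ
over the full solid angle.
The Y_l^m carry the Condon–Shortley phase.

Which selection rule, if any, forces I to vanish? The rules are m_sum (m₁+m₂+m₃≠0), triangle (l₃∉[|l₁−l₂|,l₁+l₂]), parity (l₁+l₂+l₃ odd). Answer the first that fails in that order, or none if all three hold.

azimuthal sum: -2 + 3 − 1 = 0  ✓
2 ≤ 3 ≤ 10 (triangle on l)  ✓
L = 4 + 6 + 3 = 13 (odd)  ✗

parity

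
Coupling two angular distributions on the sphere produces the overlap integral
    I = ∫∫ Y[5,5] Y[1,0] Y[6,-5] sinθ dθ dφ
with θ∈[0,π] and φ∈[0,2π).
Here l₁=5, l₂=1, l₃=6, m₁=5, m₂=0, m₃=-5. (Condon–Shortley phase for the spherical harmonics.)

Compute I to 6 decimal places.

Rules hold: Σm=0, L=12 even, 4≤6≤6.
N = 11·3·13 = 429
Δ = 0!·10!·2!/13! = 1/858
Racah Σ t=0..0: t=0:+1/14400 = 1/14400
⇒ 3j(5 1 6; 0 0 0)² = 6/143, sgn +1
Racah Σ t=0..0: t=0:+1/3628800 = 1/3628800
⇒ 3j(5 1 6; 5 0 -5)² = 1/78, sgn -1
4πI² = N·(3j₀)²·(3jₘ)² = 3/13
I = -1·√(0.230769/4π) = -0.13551395

-0.135514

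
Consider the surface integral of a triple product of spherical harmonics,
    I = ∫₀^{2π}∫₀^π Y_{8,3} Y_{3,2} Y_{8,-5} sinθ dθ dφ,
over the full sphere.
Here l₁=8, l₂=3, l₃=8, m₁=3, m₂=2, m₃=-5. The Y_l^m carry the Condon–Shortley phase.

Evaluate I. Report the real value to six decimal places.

L=19 odd ⇒ parity kills the (l;000) factor ⇒ I = 0

0.000000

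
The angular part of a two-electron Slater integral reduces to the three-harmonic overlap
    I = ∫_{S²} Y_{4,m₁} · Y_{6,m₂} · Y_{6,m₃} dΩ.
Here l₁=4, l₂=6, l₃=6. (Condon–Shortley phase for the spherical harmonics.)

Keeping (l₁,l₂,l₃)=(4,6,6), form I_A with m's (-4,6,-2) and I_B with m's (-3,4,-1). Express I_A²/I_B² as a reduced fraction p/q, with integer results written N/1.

l's match ⇒ only the (l;m) 3-j factors differ between A and B.
A: triangle coeff Δ(4,6,6) = 1/15315300; Σ_t [4,4]: t=4:+1/23224320 = 1/23224320; (3j)²=1/442 [(4 6 6; -4 6 -2)], sign=+1
B: triangle coeff Δ(4,6,6) = 1/15315300; Σ_t [3,4]: t=3:−1/725760 t=4:+1/207360 = 1/290304; (3j)²=125/7293 [(4 6 6; -3 4 -1)], sign=-1
I_A²/I_B² = (1/442)/(125/7293) = 33/250

33/250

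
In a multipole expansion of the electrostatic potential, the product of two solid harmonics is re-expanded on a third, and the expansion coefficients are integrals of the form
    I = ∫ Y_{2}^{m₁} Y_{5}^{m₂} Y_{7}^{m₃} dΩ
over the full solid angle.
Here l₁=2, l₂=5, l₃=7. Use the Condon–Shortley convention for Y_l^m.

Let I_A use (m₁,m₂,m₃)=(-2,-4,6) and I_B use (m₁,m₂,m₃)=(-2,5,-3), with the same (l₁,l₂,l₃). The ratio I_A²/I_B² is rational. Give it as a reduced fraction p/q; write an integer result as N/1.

Same 2,5,7: normalisation and zero-m 3j drop out of the ratio.
A: Δ: 0! 4! 10! / 15! → 1/15015; sum: t=0:+1/8709120 = 1/8709120; 3j²(2 5 7; -2 -4 6) = Δ·Π!·Σ² = 1/21  (sign -1)
B: Δ: 0! 4! 10! / 15! → 1/15015; sum: t=0:+1/87091200 = 1/87091200; 3j²(2 5 7; -2 5 -3) = Δ·Π!·Σ² = 1/15015  (sign +1)
I_A²/I_B² = (1/21)/(1/15015) = 715/1

715/1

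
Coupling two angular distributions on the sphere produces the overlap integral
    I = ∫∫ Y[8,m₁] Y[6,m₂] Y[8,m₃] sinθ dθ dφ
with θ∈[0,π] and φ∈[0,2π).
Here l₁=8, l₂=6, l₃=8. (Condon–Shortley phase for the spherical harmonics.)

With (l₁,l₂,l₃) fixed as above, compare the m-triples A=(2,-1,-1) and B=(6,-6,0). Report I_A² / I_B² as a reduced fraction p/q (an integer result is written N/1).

4205/4368

Same 8,6,8: normalisation and zero-m 3j drop out of the ratio.
A: Δ: 6! 10! 6! / 23! → 1/13742520792; sum: t=0:+1/1492992000 t=1:−1/82944000 t=2:+1/29859840 t=3:−1/52254720 t=4:+1/464486400 t=5:−1/31352832000 = 319/62705664000; 3j²(8 6 8; 2 -1 -1) = Δ·Π!·Σ² = 4205/772616  (sign -1)
B: Δ: 6! 10! 6! / 23! → 1/13742520792; sum: t=0:+1/41803776000 = 1/41803776000; 3j²(8 6 8; 6 -6 0) = Δ·Π!·Σ² = 42/7429  (sign +1)
I_A²/I_B² = (4205/772616)/(42/7429) = 4205/4368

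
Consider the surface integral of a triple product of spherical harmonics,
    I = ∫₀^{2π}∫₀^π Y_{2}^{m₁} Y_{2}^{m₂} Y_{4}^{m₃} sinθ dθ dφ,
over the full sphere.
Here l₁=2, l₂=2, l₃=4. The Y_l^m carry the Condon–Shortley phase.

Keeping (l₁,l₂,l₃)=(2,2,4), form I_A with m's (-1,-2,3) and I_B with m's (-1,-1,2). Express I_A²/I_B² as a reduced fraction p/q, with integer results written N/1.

7/8

l's match ⇒ only the (l;m) 3-j factors differ between A and B.
A: triangle coeff Δ(2,2,4) = 1/630; Σ_t [0,0]: t=0:+1/144 = 1/144; (3j)²=1/18 [(2 2 4; -1 -2 3)], sign=-1
B: triangle coeff Δ(2,2,4) = 1/630; Σ_t [0,0]: t=0:+1/36 = 1/36; (3j)²=4/63 [(2 2 4; -1 -1 2)], sign=+1
I_A²/I_B² = (1/18)/(4/63) = 7/8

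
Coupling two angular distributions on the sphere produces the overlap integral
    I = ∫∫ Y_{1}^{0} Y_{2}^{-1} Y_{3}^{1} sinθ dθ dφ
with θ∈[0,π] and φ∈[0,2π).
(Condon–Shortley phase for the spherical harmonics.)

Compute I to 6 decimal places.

Checks pass: Σm=0; 6 even; l₃=3∈[1,3].
(2·1+1)(2·2+1)(2·3+1) = 105
Δ: 0! 2! 4! / 7! → 1/105
sum: t=0:+1/4 = 1/4
3j²(1 2 3; 0 0 0) = Δ·Π!·Σ² = 3/35  (sign -1)
sum: t=0:+1/6 = 1/6
3j²(1 2 3; 0 -1 1) = Δ·Π!·Σ² = 8/105  (sign +1)
combine: 4πI² = 105·3/35·8/105 = 24/35
take √, sign -1: I = -0.23359668

-0.233597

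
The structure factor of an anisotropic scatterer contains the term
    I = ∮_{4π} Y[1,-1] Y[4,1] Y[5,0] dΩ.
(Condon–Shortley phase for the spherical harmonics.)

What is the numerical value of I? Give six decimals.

0.155288

m-sum 0 ✓  L=10 even ✓  3≤5≤5 ✓
Π(2lᵢ+1) = 3×9×11 = 297
triangle coeff Δ(1,4,5) = 1/495
Σ_t [0,0]: t=0:+1/576 = 1/576
(3j)²=5/99 [(1 4 5; 0 0 0)], sign=-1
Σ_t [0,0]: t=0:+1/1440 = 1/1440
(3j)²=2/99 [(1 4 5; -1 1 0)], sign=-1
⇒ 4πI² = 10/33
I = (+1)√(10/33/(4π)) = 0.15528807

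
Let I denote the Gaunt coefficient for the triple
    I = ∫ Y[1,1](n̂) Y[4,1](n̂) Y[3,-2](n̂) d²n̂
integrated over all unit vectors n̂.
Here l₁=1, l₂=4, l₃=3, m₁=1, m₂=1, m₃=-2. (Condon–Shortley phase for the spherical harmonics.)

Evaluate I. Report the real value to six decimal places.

m-sum 0 ✓  L=8 even ✓  3≤3≤5 ✓
Π(2lᵢ+1) = 3×9×7 = 189
triangle coeff Δ(1,4,3) = 1/252
Σ_t [1,1]: t=1:−1/36 = -1/36
(3j)²=4/63 [(1 4 3; 0 0 0)], sign=+1
Σ_t [0,0]: t=0:+1/240 = 1/240
(3j)²=1/84 [(1 4 3; 1 1 -2)], sign=-1
⇒ 4πI² = 1/7
I = (-1)√(1/7/(4π)) = -0.10662181

-0.106622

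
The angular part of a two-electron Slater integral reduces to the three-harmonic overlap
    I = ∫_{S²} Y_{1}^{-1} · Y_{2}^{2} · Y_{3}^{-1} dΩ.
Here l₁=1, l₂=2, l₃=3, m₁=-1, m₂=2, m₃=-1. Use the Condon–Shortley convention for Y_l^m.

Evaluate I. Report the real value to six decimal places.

m-sum 0 ✓  L=6 even ✓  1≤3≤3 ✓
Π(2lᵢ+1) = 3×5×7 = 105
triangle coeff Δ(1,2,3) = 1/105
Σ_t [0,0]: t=0:+1/4 = 1/4
(3j)²=3/35 [(1 2 3; 0 0 0)], sign=-1
Σ_t [0,0]: t=0:+1/48 = 1/48
(3j)²=1/105 [(1 2 3; -1 2 -1)], sign=+1
⇒ 4πI² = 3/35
I = (-1)√(3/35/(4π)) = -0.08258890

-0.082589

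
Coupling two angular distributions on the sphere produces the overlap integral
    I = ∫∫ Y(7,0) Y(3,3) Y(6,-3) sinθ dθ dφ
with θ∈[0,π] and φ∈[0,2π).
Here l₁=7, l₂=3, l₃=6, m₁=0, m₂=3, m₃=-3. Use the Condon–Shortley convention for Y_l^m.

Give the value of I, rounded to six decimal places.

-0.117879

m-sum 0 ✓  L=16 even ✓  4≤6≤10 ✓
Π(2lᵢ+1) = 15×7×13 = 1365
triangle coeff Δ(7,3,6) = 1/2042040
Σ_t [1,3]: t=1:−1/207360 t=2:+1/57600 t=3:−1/207360 = 1/129600
(3j)²=168/12155 [(7 3 6; 0 0 0)], sign=+1
Σ_t [4,4]: t=4:+1/1451520 = 1/1451520
(3j)²=45/4862 [(7 3 6; 0 3 -3)], sign=-1
⇒ 4πI² = 79380/454597
I = (-1)√(79380/454597/(4π)) = -0.11787924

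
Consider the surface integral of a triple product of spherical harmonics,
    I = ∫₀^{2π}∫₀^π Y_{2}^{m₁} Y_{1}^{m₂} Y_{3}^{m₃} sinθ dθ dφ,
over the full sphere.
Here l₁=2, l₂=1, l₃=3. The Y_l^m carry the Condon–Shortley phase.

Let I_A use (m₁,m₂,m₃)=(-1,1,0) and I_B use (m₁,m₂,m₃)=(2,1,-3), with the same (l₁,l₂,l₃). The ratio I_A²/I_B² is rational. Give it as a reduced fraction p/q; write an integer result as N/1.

Shared (l₁,l₂,l₃)=(2,1,3): N and (l;000)² cancel in I_A²/I_B².
A: Δ = 0!·4!·2!/7! = 1/105; Racah Σ t=0..0: t=0:+1/12 = 1/12; ⇒ 3j(2 1 3; -1 1 0)² = 1/35, sgn -1
B: Δ = 0!·4!·2!/7! = 1/105; Racah Σ t=0..0: t=0:+1/48 = 1/48; ⇒ 3j(2 1 3; 2 1 -3)² = 1/7, sgn +1
I_A²/I_B² = (1/35)/(1/7) = 1/5

1/5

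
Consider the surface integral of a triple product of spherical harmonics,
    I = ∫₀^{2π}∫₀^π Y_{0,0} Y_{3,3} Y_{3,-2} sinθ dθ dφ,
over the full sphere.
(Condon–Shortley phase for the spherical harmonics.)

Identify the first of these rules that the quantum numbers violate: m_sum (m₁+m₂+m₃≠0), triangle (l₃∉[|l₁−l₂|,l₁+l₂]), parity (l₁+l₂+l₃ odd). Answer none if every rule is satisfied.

m_sum

m₁+m₂+m₃ = 0 + 3 − 2 = 1  ✗
triangle: |0−3|=3 ≤ l₃=3 ≤ 0+3=3
parity: l₁+l₂+l₃ = 6 is even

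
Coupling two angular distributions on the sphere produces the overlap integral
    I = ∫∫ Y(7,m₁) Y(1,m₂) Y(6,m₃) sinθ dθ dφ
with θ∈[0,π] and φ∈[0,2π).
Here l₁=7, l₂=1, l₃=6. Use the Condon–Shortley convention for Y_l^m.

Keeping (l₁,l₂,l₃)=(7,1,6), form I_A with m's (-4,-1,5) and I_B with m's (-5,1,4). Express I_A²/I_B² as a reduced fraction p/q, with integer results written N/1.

1/22

Same 7,1,6: normalisation and zero-m 3j drop out of the ratio.
A: Δ: 2! 12! 0! / 15! → 1/1365; sum: t=0:+1/79833600 = 1/79833600; 3j²(7 1 6; -4 -1 5) = Δ·Π!·Σ² = 1/455  (sign -1)
B: Δ: 2! 12! 0! / 15! → 1/1365; sum: t=2:+1/14515200 = 1/14515200; 3j²(7 1 6; -5 1 4) = Δ·Π!·Σ² = 22/455  (sign +1)
I_A²/I_B² = (1/455)/(22/455) = 1/22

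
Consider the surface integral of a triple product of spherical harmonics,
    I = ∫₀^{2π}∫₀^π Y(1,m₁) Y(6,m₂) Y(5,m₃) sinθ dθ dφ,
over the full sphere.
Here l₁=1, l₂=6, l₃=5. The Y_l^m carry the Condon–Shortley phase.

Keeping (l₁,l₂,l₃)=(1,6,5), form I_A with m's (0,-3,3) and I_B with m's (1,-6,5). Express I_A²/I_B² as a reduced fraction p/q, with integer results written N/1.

9/22

l's match ⇒ only the (l;m) 3-j factors differ between A and B.
A: triangle coeff Δ(1,6,5) = 1/858; Σ_t [1,1]: t=1:−1/80640 = -1/80640; (3j)²=9/286 [(1 6 5; 0 -3 3)], sign=-1
B: triangle coeff Δ(1,6,5) = 1/858; Σ_t [0,0]: t=0:+1/7257600 = 1/7257600; (3j)²=1/13 [(1 6 5; 1 -6 5)], sign=+1
I_A²/I_B² = (9/286)/(1/13) = 9/22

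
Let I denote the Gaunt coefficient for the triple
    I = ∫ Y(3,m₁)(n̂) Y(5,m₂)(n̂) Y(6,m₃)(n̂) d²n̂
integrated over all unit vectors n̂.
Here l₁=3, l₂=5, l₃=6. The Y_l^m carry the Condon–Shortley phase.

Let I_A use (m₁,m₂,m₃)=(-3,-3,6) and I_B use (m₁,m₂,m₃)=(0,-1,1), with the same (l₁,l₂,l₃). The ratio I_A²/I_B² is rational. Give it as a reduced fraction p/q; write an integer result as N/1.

33/35

l's match ⇒ only the (l;m) 3-j factors differ between A and B.
A: triangle coeff Δ(3,5,6) = 1/675675; Σ_t [2,2]: t=2:+1/1935360 = 1/1935360; (3j)²=1/91 [(3 5 6; -3 -3 6)], sign=+1
B: triangle coeff Δ(3,5,6) = 1/675675; Σ_t [0,2]: t=0:+1/6912 t=1:−1/2880 t=2:+1/17280 = -1/6912; (3j)²=5/429 [(3 5 6; 0 -1 1)], sign=+1
I_A²/I_B² = (1/91)/(5/429) = 33/35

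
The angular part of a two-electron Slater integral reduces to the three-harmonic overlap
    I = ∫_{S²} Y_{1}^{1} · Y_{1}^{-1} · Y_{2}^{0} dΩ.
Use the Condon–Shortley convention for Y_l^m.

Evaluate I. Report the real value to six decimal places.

0.126157

m-sum 0 ✓  L=4 even ✓  0≤2≤2 ✓
Π(2lᵢ+1) = 3×3×5 = 45
triangle coeff Δ(1,1,2) = 1/30
Σ_t [0,0]: t=0:+1/1 = 1/1
(3j)²=2/15 [(1 1 2; 0 0 0)], sign=+1
Σ_t [0,0]: t=0:+1/4 = 1/4
(3j)²=1/30 [(1 1 2; 1 -1 0)], sign=+1
⇒ 4πI² = 1/5
I = (+1)√(1/5/(4π)) = 0.12615663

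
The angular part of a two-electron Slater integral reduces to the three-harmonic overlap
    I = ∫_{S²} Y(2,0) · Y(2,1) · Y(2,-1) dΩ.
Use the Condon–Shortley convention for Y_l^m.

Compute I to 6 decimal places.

-0.090112

m-sum 0 ✓  L=6 even ✓  0≤2≤4 ✓
Π(2lᵢ+1) = 5×5×5 = 125
triangle coeff Δ(2,2,2) = 1/630
Σ_t [0,2]: t=0:+1/8 t=1:−1/1 t=2:+1/8 = -3/4
(3j)²=2/35 [(2 2 2; 0 0 0)], sign=-1
Σ_t [1,2]: t=1:−1/2 t=2:+1/4 = -1/4
(3j)²=1/70 [(2 2 2; 0 1 -1)], sign=+1
⇒ 4πI² = 5/49
I = (-1)√(5/49/(4π)) = -0.09011188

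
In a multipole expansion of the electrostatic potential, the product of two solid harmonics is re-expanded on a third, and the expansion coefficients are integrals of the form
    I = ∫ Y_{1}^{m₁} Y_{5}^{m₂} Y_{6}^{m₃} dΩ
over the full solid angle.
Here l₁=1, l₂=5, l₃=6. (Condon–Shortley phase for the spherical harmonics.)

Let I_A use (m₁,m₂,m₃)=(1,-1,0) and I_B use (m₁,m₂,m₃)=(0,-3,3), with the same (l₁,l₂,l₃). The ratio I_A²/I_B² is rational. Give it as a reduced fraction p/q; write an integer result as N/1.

5/9

Shared (l₁,l₂,l₃)=(1,5,6): N and (l;000)² cancel in I_A²/I_B².
A: Δ = 0!·2!·10!/13! = 1/858; Racah Σ t=0..0: t=0:+1/34560 = 1/34560; ⇒ 3j(1 5 6; 1 -1 0)² = 5/286, sgn +1
B: Δ = 0!·2!·10!/13! = 1/858; Racah Σ t=0..0: t=0:+1/80640 = 1/80640; ⇒ 3j(1 5 6; 0 -3 3)² = 9/286, sgn -1
I_A²/I_B² = (5/286)/(9/286) = 5/9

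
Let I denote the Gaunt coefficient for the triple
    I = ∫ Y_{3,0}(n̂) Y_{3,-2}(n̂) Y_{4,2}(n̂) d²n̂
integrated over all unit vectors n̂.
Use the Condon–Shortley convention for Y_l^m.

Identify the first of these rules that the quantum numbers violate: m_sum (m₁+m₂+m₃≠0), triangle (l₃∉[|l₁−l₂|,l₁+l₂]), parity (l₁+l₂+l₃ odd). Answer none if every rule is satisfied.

Σmᵢ = 0  ✓
l₃∈[|l₁−l₂|,l₁+l₂]=[0,6], have l₃=4  ✓
Σlᵢ = 10 ⇒ even  ✓

none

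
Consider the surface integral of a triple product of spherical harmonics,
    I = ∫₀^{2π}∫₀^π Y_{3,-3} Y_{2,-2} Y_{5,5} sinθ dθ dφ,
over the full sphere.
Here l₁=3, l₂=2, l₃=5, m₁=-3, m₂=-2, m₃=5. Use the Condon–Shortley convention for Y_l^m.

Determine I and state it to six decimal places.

Rules hold: Σm=0, L=10 even, 1≤5≤5.
N = 7·5·11 = 385
Δ = 0!·6!·4!/11! = 1/2310
Racah Σ t=0..0: t=0:+1/144 = 1/144
⇒ 3j(3 2 5; 0 0 0)² = 10/231, sgn -1
Racah Σ t=0..0: t=0:+1/17280 = 1/17280
⇒ 3j(3 2 5; -3 -2 5)² = 1/11, sgn +1
4πI² = N·(3j₀)²·(3jₘ)² = 50/33
I = -1·√(1.51515/4π) = -0.34723469

-0.347235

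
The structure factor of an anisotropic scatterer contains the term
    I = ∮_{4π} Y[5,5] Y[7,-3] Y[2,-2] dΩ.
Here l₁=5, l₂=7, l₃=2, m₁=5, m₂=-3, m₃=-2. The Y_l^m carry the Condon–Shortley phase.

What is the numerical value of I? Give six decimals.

Checks pass: Σm=0; 14 even; l₃=2∈[2,12].
(2·5+1)(2·7+1)(2·2+1) = 825
Δ: 10! 0! 4! / 15! → 1/15015
sum: t=5:−1/57600 = -1/57600
3j²(5 7 2; 0 0 0) = Δ·Π!·Σ² = 21/715  (sign -1)
sum: t=0:+1/87091200 = 1/87091200
3j²(5 7 2; 5 -3 -2) = Δ·Π!·Σ² = 1/15015  (sign +1)
combine: 4πI² = 825·21/715·1/15015 = 3/1859
take √, sign -1: I = -0.01133225

-0.011332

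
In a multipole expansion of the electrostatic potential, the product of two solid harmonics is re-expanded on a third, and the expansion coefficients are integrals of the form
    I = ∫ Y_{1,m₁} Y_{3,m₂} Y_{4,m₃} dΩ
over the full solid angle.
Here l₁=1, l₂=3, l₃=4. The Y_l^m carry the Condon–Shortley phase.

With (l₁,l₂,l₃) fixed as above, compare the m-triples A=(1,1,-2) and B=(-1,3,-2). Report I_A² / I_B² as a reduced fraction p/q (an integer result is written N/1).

15/1

Shared (l₁,l₂,l₃)=(1,3,4): N and (l;000)² cancel in I_A²/I_B².
A: Δ = 0!·2!·6!/9! = 1/252; Racah Σ t=0..0: t=0:+1/96 = 1/96; ⇒ 3j(1 3 4; 1 1 -2)² = 5/84, sgn +1
B: Δ = 0!·2!·6!/9! = 1/252; Racah Σ t=0..0: t=0:+1/1440 = 1/1440; ⇒ 3j(1 3 4; -1 3 -2)² = 1/252, sgn +1
I_A²/I_B² = (5/84)/(1/252) = 15/1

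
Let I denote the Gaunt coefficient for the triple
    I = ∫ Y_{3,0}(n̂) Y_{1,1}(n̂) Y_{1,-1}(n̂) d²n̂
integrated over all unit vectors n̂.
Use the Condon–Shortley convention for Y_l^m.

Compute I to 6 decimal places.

0.000000

triangle: need 2≤l₃≤4, have 1; I=0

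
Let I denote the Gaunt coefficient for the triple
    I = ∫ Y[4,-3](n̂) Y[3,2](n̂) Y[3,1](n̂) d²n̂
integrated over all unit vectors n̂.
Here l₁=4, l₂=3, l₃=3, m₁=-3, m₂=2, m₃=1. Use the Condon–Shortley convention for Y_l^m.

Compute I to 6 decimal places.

-0.095955

m-sum 0 ✓  L=10 even ✓  1≤3≤7 ✓
Π(2lᵢ+1) = 9×7×7 = 441
triangle coeff Δ(4,3,3) = 1/34650
Σ_t [1,3]: t=1:−1/72 t=2:+1/16 t=3:−1/72 = 5/144
(3j)²=2/77 [(4 3 3; 0 0 0)], sign=-1
Σ_t [3,4]: t=3:−1/288 t=4:+1/144 = 1/288
(3j)²=1/99 [(4 3 3; -3 2 1)], sign=+1
⇒ 4πI² = 14/121
I = (-1)√(14/121/(4π)) = -0.09595473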